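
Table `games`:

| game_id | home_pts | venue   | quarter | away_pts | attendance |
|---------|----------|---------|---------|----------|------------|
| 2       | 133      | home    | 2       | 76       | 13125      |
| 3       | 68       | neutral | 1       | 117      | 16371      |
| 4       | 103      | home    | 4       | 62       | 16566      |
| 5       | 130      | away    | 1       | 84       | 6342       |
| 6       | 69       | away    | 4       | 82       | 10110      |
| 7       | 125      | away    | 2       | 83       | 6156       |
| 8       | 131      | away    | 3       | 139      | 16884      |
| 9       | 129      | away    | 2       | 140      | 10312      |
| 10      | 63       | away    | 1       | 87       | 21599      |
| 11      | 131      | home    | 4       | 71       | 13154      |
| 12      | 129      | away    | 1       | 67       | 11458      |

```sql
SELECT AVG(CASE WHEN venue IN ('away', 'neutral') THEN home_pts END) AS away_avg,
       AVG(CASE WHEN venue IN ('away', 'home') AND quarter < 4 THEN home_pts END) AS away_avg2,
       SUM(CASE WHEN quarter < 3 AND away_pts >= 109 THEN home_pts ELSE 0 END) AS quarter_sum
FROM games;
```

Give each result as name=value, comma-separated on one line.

[away_avg: venue IN ('away', 'neutral')]
game_id=2: ✗
game_id=3: ✓ → 68
game_id=4: ✗
game_id=5: ✓ → 130
game_id=6: ✓ → 69
game_id=7: ✓ → 125
game_id=8: ✓ → 131
game_id=9: ✓ → 129
game_id=10: ✓ → 63
game_id=11: ✗
game_id=12: ✓ → 129
away_avg = (68 + 130 + 69 + 125 + 131 + 129 + 63 + 129) / 8 = 105.5
—
[away_avg2: venue IN ('away', 'home') AND quarter < 4]
game_id=2: ✓ → 133
game_id=3: ✗
game_id=4: ✗
game_id=5: ✓ → 130
game_id=6: ✗
game_id=7: ✓ → 125
game_id=8: ✓ → 131
game_id=9: ✓ → 129
game_id=10: ✓ → 63
game_id=11: ✗
game_id=12: ✓ → 129
away_avg2 = (133 + 130 + 125 + 131 + 129 + 63 + 129) / 7 = 120
—
[quarter_sum: quarter < 3 AND away_pts >= 109]
game_id=2: ✗
game_id=3: ✓ → 68
game_id=4: ✗
game_id=5: ✗
game_id=6: ✗
game_id=7: ✗
game_id=8: ✗
game_id=9: ✓ → 129
game_id=10: ✗
game_id=11: ✗
game_id=12: ✗
quarter_sum = 68 + 129 = 197

away_avg=105.5, away_avg2=120, quarter_sum=197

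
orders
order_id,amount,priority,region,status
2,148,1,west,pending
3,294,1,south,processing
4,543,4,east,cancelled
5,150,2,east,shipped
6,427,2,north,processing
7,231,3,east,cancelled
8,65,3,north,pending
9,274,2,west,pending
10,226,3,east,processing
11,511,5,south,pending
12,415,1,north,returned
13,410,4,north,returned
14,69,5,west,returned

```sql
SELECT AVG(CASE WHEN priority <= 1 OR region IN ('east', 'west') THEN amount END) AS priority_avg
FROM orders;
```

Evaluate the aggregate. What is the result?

261.1111111111

order_id=2: ✓ → 148
order_id=3: ✓ → 294
order_id=4: ✓ → 543
order_id=5: ✓ → 150
order_id=6: ✗
order_id=7: ✓ → 231
order_id=8: ✗
order_id=9: ✓ → 274
order_id=10: ✓ → 226
order_id=11: ✗
order_id=12: ✓ → 415
order_id=13: ✗
order_id=14: ✓ → 69
priority_avg = (148 + 294 + 543 + 150 + 231 + 274 + 226 + 415 + 69) / 9 = 261.1111111111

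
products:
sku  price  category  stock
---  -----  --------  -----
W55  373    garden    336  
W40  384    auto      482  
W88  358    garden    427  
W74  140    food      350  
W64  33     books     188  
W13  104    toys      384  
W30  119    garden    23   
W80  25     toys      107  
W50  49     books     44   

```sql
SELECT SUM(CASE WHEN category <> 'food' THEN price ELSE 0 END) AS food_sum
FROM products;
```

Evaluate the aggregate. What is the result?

1445

sku=W55: ✓ → 373
sku=W40: ✓ → 384
sku=W88: ✓ → 358
sku=W74: ✗
sku=W64: ✓ → 33
sku=W13: ✓ → 104
sku=W30: ✓ → 119
sku=W80: ✓ → 25
sku=W50: ✓ → 49
food_sum = 373 + 384 + 358 + 33 + 104 + 119 + 25 + 49 = 1445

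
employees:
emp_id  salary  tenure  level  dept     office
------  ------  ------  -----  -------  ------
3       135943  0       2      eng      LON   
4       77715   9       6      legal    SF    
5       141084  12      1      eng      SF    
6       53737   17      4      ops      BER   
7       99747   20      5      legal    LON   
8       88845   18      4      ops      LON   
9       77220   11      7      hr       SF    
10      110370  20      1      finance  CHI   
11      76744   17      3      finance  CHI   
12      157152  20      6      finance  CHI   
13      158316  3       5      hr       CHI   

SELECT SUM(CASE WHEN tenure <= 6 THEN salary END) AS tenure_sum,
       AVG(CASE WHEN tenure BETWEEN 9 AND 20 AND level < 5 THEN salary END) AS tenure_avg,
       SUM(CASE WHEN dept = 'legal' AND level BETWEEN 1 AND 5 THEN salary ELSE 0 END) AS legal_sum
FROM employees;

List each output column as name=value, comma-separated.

tenure_sum=294259, tenure_avg=94156, legal_sum=99747

[tenure_sum: tenure <= 6]
emp_id=3: ✓ → 135943
emp_id=4: ✗
emp_id=5: ✗
emp_id=6: ✗
emp_id=7: ✗
emp_id=8: ✗
emp_id=9: ✗
emp_id=10: ✗
emp_id=11: ✗
emp_id=12: ✗
emp_id=13: ✓ → 158316
tenure_sum = 135943 + 158316 = 294259
—
[tenure_avg: tenure BETWEEN 9 AND 20 AND level < 5]
emp_id=3: ✗
emp_id=4: ✗
emp_id=5: ✓ → 141084
emp_id=6: ✓ → 53737
emp_id=7: ✗
emp_id=8: ✓ → 88845
emp_id=9: ✗
emp_id=10: ✓ → 110370
emp_id=11: ✓ → 76744
emp_id=12: ✗
emp_id=13: ✗
tenure_avg = (141084 + 53737 + 88845 + 110370 + 76744) / 5 = 94156
—
[legal_sum: dept = 'legal' AND level BETWEEN 1 AND 5]
emp_id=3: ✗
emp_id=4: ✗
emp_id=5: ✗
emp_id=6: ✗
emp_id=7: ✓ → 99747
emp_id=8: ✗
emp_id=9: ✗
emp_id=10: ✗
emp_id=11: ✗
emp_id=12: ✗
emp_id=13: ✗
legal_sum = 99747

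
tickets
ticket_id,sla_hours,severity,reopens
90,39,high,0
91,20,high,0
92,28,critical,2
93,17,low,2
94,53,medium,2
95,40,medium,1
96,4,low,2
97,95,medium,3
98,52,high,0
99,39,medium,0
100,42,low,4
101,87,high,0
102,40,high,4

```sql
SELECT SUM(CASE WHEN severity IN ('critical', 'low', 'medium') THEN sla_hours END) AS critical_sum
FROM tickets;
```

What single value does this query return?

ticket_id=90: ✗
ticket_id=91: ✗
ticket_id=92: ✓ → 28
ticket_id=93: ✓ → 17
ticket_id=94: ✓ → 53
ticket_id=95: ✓ → 40
ticket_id=96: ✓ → 4
ticket_id=97: ✓ → 95
ticket_id=98: ✗
ticket_id=99: ✓ → 39
ticket_id=100: ✓ → 42
ticket_id=101: ✗
ticket_id=102: ✗
critical_sum = 28 + 17 + 53 + 40 + 4 + 95 + 39 + 42 = 318

318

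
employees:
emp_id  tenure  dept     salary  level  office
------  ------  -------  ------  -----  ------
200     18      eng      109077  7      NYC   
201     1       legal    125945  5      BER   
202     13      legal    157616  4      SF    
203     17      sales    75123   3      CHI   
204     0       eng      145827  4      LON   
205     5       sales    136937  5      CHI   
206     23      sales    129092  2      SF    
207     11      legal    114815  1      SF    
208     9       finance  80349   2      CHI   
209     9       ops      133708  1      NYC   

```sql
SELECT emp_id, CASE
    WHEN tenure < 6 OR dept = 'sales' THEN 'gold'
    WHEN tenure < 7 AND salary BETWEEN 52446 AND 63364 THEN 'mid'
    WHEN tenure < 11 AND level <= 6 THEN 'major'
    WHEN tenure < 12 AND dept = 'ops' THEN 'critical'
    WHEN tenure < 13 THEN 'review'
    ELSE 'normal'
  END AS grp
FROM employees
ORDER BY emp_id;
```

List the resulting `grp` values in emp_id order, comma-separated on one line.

emp_id=200: ELSE → normal
emp_id=201: tenure < 6 OR dept = 'sales' → gold
emp_id=202: ELSE → normal
emp_id=203: tenure < 6 OR dept = 'sales' → gold
emp_id=204: tenure < 6 OR dept = 'sales' → gold
emp_id=205: tenure < 6 OR dept = 'sales' → gold
emp_id=206: tenure < 6 OR dept = 'sales' → gold
emp_id=207: tenure < 13 → review
emp_id=208: tenure < 11 AND level <= 6 → major
emp_id=209: tenure < 11 AND level <= 6 → major

normal, gold, normal, gold, gold, gold, gold, review, major, major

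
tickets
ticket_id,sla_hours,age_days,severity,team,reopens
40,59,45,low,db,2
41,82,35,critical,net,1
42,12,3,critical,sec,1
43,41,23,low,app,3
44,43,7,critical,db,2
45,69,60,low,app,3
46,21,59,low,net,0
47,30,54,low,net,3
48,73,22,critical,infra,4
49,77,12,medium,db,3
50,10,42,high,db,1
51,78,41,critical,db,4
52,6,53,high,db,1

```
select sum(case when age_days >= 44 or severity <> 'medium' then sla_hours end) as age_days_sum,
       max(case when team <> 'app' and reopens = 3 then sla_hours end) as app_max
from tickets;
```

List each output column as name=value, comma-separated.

[age_days_sum: age_days >= 44 or severity <> 'medium']
ticket_id=40: ✓ → 59
ticket_id=41: ✓ → 82
ticket_id=42: ✓ → 12
ticket_id=43: ✓ → 41
ticket_id=44: ✓ → 43
ticket_id=45: ✓ → 69
ticket_id=46: ✓ → 21
ticket_id=47: ✓ → 30
ticket_id=48: ✓ → 73
ticket_id=49: ✗
ticket_id=50: ✓ → 10
ticket_id=51: ✓ → 78
ticket_id=52: ✓ → 6
age_days_sum = 59 + 82 + 12 + 41 + 43 + 69 + 21 + 30 + 73 + 10 + 78 + 6 = 524
—
[app_max: team <> 'app' and reopens = 3]
ticket_id=40: ✗
ticket_id=41: ✗
ticket_id=42: ✗
ticket_id=43: ✗
ticket_id=44: ✗
ticket_id=45: ✗
ticket_id=46: ✗
ticket_id=47: ✓ → 30
ticket_id=48: ✗
ticket_id=49: ✓ → 77
ticket_id=50: ✗
ticket_id=51: ✗
ticket_id=52: ✗
app_max = MAX(30, 77) = 77

age_days_sum=524, app_max=77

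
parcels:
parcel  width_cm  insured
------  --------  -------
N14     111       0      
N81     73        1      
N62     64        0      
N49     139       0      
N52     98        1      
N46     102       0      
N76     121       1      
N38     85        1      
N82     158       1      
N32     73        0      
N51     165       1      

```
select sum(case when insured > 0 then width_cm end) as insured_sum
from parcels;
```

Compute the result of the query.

parcel=N14: ✗
parcel=N81: ✓ → 73
parcel=N62: ✗
parcel=N49: ✗
parcel=N52: ✓ → 98
parcel=N46: ✗
parcel=N76: ✓ → 121
parcel=N38: ✓ → 85
parcel=N82: ✓ → 158
parcel=N32: ✗
parcel=N51: ✓ → 165
insured_sum = 73 + 98 + 121 + 85 + 158 + 165 = 700

700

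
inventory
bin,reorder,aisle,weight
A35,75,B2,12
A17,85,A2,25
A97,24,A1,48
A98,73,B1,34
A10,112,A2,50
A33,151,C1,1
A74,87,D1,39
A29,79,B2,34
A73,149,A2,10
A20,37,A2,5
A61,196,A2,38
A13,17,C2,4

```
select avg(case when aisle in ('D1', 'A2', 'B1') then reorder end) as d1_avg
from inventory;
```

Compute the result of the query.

bin=A35: ✗
bin=A17: ✓ → 85
bin=A97: ✗
bin=A98: ✓ → 73
bin=A10: ✓ → 112
bin=A33: ✗
bin=A74: ✓ → 87
bin=A29: ✗
bin=A73: ✓ → 149
bin=A20: ✓ → 37
bin=A61: ✓ → 196
bin=A13: ✗
d1_avg = (85 + 73 + 112 + 87 + 149 + 37 + 196) / 7 = 105.5714285714

105.5714285714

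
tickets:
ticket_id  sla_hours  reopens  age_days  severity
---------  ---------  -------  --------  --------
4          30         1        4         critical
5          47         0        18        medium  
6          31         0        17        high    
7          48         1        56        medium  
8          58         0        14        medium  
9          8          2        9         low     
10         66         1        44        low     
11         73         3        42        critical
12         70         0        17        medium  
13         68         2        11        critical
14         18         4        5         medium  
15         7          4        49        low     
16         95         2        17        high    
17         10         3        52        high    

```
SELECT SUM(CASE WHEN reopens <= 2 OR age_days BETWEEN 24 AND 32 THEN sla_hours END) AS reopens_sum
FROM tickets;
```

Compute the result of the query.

521

ticket_id=4: ✓ → 30
ticket_id=5: ✓ → 47
ticket_id=6: ✓ → 31
ticket_id=7: ✓ → 48
ticket_id=8: ✓ → 58
ticket_id=9: ✓ → 8
ticket_id=10: ✓ → 66
ticket_id=11: ✗
ticket_id=12: ✓ → 70
ticket_id=13: ✓ → 68
ticket_id=14: ✗
ticket_id=15: ✗
ticket_id=16: ✓ → 95
ticket_id=17: ✗
reopens_sum = 30 + 47 + 31 + 48 + 58 + 8 + 66 + 70 + 68 + 95 = 521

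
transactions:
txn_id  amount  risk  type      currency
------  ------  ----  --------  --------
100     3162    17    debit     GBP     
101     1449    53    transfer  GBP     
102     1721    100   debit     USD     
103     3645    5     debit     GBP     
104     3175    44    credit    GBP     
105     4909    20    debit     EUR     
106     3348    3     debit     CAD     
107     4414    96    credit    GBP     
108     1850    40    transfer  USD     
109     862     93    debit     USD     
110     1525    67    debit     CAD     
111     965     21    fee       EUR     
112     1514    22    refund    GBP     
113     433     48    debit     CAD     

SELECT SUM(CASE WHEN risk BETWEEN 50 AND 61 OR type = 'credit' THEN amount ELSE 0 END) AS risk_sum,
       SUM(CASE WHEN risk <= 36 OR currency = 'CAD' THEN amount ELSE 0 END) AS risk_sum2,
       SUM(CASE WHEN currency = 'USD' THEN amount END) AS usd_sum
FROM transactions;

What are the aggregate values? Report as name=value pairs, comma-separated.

risk_sum=9038, risk_sum2=19501, usd_sum=4433

[risk_sum: risk BETWEEN 50 AND 61 OR type = 'credit']
txn_id=100: ✗
txn_id=101: ✓ → 1449
txn_id=102: ✗
txn_id=103: ✗
txn_id=104: ✓ → 3175
txn_id=105: ✗
txn_id=106: ✗
txn_id=107: ✓ → 4414
txn_id=108: ✗
txn_id=109: ✗
txn_id=110: ✗
txn_id=111: ✗
txn_id=112: ✗
txn_id=113: ✗
risk_sum = 1449 + 3175 + 4414 = 9038
—
[risk_sum2: risk <= 36 OR currency = 'CAD']
txn_id=100: ✓ → 3162
txn_id=101: ✗
txn_id=102: ✗
txn_id=103: ✓ → 3645
txn_id=104: ✗
txn_id=105: ✓ → 4909
txn_id=106: ✓ → 3348
txn_id=107: ✗
txn_id=108: ✗
txn_id=109: ✗
txn_id=110: ✓ → 1525
txn_id=111: ✓ → 965
txn_id=112: ✓ → 1514
txn_id=113: ✓ → 433
risk_sum2 = 3162 + 3645 + 4909 + 3348 + 1525 + 965 + 1514 + 433 = 19501
—
[usd_sum: currency = 'USD']
txn_id=100: ✗
txn_id=101: ✗
txn_id=102: ✓ → 1721
txn_id=103: ✗
txn_id=104: ✗
txn_id=105: ✗
txn_id=106: ✗
txn_id=107: ✗
txn_id=108: ✓ → 1850
txn_id=109: ✓ → 862
txn_id=110: ✗
txn_id=111: ✗
txn_id=112: ✗
txn_id=113: ✗
usd_sum = 1721 + 1850 + 862 = 4433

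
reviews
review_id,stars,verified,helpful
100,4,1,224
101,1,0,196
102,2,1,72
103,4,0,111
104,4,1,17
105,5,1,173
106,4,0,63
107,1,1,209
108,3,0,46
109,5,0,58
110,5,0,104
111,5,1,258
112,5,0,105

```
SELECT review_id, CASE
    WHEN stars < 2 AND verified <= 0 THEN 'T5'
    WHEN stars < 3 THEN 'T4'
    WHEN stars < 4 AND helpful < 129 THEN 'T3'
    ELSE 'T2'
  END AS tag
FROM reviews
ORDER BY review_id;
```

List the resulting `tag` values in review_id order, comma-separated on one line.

review_id=100: ELSE → T2
review_id=101: stars < 2 AND verified <= 0 → T5
review_id=102: stars < 3 → T4
review_id=103: ELSE → T2
review_id=104: ELSE → T2
review_id=105: ELSE → T2
review_id=106: ELSE → T2
review_id=107: stars < 3 → T4
review_id=108: stars < 4 AND helpful < 129 → T3
review_id=109: ELSE → T2
review_id=110: ELSE → T2
review_id=111: ELSE → T2
review_id=112: ELSE → T2

T2, T5, T4, T2, T2, T2, T2, T4, T3, T2, T2, T2, T2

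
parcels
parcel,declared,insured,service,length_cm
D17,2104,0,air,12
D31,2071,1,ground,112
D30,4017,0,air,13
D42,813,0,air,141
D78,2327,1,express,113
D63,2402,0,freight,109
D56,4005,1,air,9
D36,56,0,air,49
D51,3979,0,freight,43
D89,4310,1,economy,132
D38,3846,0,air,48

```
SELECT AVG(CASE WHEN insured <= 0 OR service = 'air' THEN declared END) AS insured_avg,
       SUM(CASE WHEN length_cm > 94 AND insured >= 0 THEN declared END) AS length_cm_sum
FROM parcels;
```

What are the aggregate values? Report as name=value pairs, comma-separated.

[insured_avg: insured <= 0 OR service = 'air']
parcel=D17: ✓ → 2104
parcel=D31: ✗
parcel=D30: ✓ → 4017
parcel=D42: ✓ → 813
parcel=D78: ✗
parcel=D63: ✓ → 2402
parcel=D56: ✓ → 4005
parcel=D36: ✓ → 56
parcel=D51: ✓ → 3979
parcel=D89: ✗
parcel=D38: ✓ → 3846
insured_avg = (2104 + 4017 + 813 + 2402 + 4005 + 56 + 3979 + 3846) / 8 = 2652.75
—
[length_cm_sum: length_cm > 94 AND insured >= 0]
parcel=D17: ✗
parcel=D31: ✓ → 2071
parcel=D30: ✗
parcel=D42: ✓ → 813
parcel=D78: ✓ → 2327
parcel=D63: ✓ → 2402
parcel=D56: ✗
parcel=D36: ✗
parcel=D51: ✗
parcel=D89: ✓ → 4310
parcel=D38: ✗
length_cm_sum = 2071 + 813 + 2327 + 2402 + 4310 = 11923

insured_avg=2652.75, length_cm_sum=11923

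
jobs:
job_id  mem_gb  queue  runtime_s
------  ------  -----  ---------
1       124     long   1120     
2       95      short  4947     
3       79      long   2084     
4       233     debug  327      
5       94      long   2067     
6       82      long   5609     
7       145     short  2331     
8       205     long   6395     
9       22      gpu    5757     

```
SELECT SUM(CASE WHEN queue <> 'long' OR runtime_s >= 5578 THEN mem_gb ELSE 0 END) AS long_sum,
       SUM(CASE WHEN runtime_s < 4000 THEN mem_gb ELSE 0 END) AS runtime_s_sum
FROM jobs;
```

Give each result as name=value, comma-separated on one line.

long_sum=782, runtime_s_sum=675

[long_sum: queue <> 'long' OR runtime_s >= 5578]
job_id=1: ✗
job_id=2: ✓ → 95
job_id=3: ✗
job_id=4: ✓ → 233
job_id=5: ✗
job_id=6: ✓ → 82
job_id=7: ✓ → 145
job_id=8: ✓ → 205
job_id=9: ✓ → 22
long_sum = 95 + 233 + 82 + 145 + 205 + 22 = 782
—
[runtime_s_sum: runtime_s < 4000]
job_id=1: ✓ → 124
job_id=2: ✗
job_id=3: ✓ → 79
job_id=4: ✓ → 233
job_id=5: ✓ → 94
job_id=6: ✗
job_id=7: ✓ → 145
job_id=8: ✗
job_id=9: ✗
runtime_s_sum = 124 + 79 + 233 + 94 + 145 = 675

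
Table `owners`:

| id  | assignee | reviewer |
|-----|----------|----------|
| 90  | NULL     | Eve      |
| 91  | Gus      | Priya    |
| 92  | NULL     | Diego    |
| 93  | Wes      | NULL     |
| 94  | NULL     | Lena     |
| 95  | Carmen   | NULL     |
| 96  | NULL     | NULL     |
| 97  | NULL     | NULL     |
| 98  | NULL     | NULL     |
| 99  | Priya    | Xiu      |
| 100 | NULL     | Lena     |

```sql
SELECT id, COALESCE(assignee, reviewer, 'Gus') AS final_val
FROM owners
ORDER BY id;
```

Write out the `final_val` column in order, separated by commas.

Eve, Gus, Diego, Wes, Lena, Carmen, Gus, Gus, Gus, Priya, Lena

id=90: assignee=NULL, reviewer=Eve → Eve
id=91: assignee=Gus → Gus
id=92: assignee=NULL, reviewer=Diego → Diego
id=93: assignee=Wes → Wes
id=94: assignee=NULL, reviewer=Lena → Lena
id=95: assignee=Carmen → Carmen
id=96: assignee=NULL, reviewer=NULL, → literal Gus → Gus
id=97: assignee=NULL, reviewer=NULL, → literal Gus → Gus
id=98: assignee=NULL, reviewer=NULL, → literal Gus → Gus
id=99: assignee=Priya → Priya
id=100: assignee=NULL, reviewer=Lena → Lena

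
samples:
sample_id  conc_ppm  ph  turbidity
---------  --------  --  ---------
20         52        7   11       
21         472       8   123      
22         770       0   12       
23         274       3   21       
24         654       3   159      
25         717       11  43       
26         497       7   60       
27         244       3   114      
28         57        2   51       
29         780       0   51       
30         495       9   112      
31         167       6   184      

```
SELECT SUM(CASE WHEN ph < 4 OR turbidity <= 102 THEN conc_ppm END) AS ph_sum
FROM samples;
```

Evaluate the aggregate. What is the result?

4045

sample_id=20: ✓ → 52
sample_id=21: ✗
sample_id=22: ✓ → 770
sample_id=23: ✓ → 274
sample_id=24: ✓ → 654
sample_id=25: ✓ → 717
sample_id=26: ✓ → 497
sample_id=27: ✓ → 244
sample_id=28: ✓ → 57
sample_id=29: ✓ → 780
sample_id=30: ✗
sample_id=31: ✗
ph_sum = 52 + 770 + 274 + 654 + 717 + 497 + 244 + 57 + 780 = 4045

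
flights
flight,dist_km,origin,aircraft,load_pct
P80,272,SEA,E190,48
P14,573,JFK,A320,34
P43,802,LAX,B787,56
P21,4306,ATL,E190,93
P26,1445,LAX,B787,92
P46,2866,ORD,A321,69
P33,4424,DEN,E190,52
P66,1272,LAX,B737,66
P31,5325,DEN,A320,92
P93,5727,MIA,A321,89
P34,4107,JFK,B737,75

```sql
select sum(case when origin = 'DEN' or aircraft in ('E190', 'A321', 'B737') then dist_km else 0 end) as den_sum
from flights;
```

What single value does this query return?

flight=P80: ✓ → 272
flight=P14: ✗
flight=P43: ✗
flight=P21: ✓ → 4306
flight=P26: ✗
flight=P46: ✓ → 2866
flight=P33: ✓ → 4424
flight=P66: ✓ → 1272
flight=P31: ✓ → 5325
flight=P93: ✓ → 5727
flight=P34: ✓ → 4107
den_sum = 272 + 4306 + 2866 + 4424 + 1272 + 5325 + 5727 + 4107 = 28299

28299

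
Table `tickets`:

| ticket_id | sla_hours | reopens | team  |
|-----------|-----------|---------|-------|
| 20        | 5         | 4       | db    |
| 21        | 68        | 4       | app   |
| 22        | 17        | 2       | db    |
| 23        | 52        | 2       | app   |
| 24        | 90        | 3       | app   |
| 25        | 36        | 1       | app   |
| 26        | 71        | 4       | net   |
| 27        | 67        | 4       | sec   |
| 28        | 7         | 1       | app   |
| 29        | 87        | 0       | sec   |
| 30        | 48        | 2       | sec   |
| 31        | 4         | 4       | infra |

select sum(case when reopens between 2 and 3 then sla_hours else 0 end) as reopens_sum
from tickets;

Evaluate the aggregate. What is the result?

207

ticket_id=20: ✗
ticket_id=21: ✗
ticket_id=22: ✓ → 17
ticket_id=23: ✓ → 52
ticket_id=24: ✓ → 90
ticket_id=25: ✗
ticket_id=26: ✗
ticket_id=27: ✗
ticket_id=28: ✗
ticket_id=29: ✗
ticket_id=30: ✓ → 48
ticket_id=31: ✗
reopens_sum = 17 + 52 + 90 + 48 = 207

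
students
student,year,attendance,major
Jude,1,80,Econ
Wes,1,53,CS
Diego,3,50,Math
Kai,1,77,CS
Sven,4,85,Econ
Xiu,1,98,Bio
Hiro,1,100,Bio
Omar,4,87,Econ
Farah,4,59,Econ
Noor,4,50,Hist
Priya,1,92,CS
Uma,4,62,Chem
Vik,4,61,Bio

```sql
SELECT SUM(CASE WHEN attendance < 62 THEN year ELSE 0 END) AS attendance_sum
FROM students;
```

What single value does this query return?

16

student=Jude: ✗
student=Wes: ✓ → 1
student=Diego: ✓ → 3
student=Kai: ✗
student=Sven: ✗
student=Xiu: ✗
student=Hiro: ✗
student=Omar: ✗
student=Farah: ✓ → 4
student=Noor: ✓ → 4
student=Priya: ✗
student=Uma: ✗
student=Vik: ✓ → 4
attendance_sum = 1 + 3 + 4 + 4 + 4 = 16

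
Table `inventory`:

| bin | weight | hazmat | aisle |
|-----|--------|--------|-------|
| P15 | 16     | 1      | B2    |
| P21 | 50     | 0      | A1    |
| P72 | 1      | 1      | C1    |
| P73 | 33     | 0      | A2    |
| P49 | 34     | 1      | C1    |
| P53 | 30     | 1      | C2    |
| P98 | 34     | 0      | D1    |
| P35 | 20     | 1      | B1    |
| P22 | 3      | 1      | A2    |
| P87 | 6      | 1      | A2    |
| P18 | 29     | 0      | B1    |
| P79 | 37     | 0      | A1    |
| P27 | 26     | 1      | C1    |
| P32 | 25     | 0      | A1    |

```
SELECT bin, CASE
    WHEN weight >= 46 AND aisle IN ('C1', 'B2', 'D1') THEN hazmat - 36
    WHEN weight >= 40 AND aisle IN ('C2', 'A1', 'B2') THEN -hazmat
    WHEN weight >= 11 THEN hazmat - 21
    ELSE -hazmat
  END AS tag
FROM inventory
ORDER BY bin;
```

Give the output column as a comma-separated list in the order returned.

-20, -21, 0, -1, -20, -21, -20, -20, -20, -1, -21, -21, -1, -21

bin=P15: weight >= 11 → -20
bin=P18: weight >= 11 → -21
bin=P21: weight >= 40 AND aisle IN ('C2', 'A1', 'B2') → 0
bin=P22: ELSE → -1
bin=P27: weight >= 11 → -20
bin=P32: weight >= 11 → -21
bin=P35: weight >= 11 → -20
bin=P49: weight >= 11 → -20
bin=P53: weight >= 11 → -20
bin=P72: ELSE → -1
bin=P73: weight >= 11 → -21
bin=P79: weight >= 11 → -21
bin=P87: ELSE → -1
bin=P98: weight >= 11 → -21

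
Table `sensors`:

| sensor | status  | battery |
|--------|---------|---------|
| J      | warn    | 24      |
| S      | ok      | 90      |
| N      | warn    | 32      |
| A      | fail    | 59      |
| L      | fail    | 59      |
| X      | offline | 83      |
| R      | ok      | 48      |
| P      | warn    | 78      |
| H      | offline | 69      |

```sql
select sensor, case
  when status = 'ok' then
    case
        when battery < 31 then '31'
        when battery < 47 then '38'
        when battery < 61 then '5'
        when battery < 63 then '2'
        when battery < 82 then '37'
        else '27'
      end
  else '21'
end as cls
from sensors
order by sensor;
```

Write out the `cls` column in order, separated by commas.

21, 21, 21, 21, 21, 21, 5, 27, 21

sensor=A: status='fail' → outer ELSE → 21
sensor=H: status='offline' → outer ELSE → 21
sensor=J: status='warn' → outer ELSE → 21
sensor=L: status='fail' → outer ELSE → 21
sensor=N: status='warn' → outer ELSE → 21
sensor=P: status='warn' → outer ELSE → 21
sensor=R: status='ok' → inner[battery < 61] → 5
sensor=S: status='ok' → inner[ELSE] → 27
sensor=X: status='offline' → outer ELSE → 21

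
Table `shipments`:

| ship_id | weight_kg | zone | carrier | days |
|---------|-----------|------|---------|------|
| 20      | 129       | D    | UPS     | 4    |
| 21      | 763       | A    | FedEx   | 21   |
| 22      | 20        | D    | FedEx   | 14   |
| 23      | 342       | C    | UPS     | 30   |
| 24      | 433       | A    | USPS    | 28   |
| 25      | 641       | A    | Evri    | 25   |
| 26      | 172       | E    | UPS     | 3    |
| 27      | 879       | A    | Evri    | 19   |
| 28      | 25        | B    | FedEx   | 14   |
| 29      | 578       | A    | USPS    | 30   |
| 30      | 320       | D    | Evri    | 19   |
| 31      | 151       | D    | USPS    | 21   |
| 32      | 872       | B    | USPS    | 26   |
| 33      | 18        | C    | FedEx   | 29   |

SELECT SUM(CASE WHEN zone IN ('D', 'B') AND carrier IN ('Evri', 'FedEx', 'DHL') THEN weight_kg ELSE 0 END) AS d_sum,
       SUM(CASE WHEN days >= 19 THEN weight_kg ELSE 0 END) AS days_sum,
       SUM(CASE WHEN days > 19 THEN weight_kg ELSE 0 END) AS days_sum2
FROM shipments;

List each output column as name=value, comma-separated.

d_sum=365, days_sum=4997, days_sum2=3798

[d_sum: zone IN ('D', 'B') AND carrier IN ('Evri', 'FedEx', 'DHL')]
ship_id=20: ✗
ship_id=21: ✗
ship_id=22: ✓ → 20
ship_id=23: ✗
ship_id=24: ✗
ship_id=25: ✗
ship_id=26: ✗
ship_id=27: ✗
ship_id=28: ✓ → 25
ship_id=29: ✗
ship_id=30: ✓ → 320
ship_id=31: ✗
ship_id=32: ✗
ship_id=33: ✗
d_sum = 20 + 25 + 320 = 365
—
[days_sum: days >= 19]
ship_id=20: ✗
ship_id=21: ✓ → 763
ship_id=22: ✗
ship_id=23: ✓ → 342
ship_id=24: ✓ → 433
ship_id=25: ✓ → 641
ship_id=26: ✗
ship_id=27: ✓ → 879
ship_id=28: ✗
ship_id=29: ✓ → 578
ship_id=30: ✓ → 320
ship_id=31: ✓ → 151
ship_id=32: ✓ → 872
ship_id=33: ✓ → 18
days_sum = 763 + 342 + 433 + 641 + 879 + 578 + 320 + 151 + 872 + 18 = 4997
—
[days_sum2: days > 19]
ship_id=20: ✗
ship_id=21: ✓ → 763
ship_id=22: ✗
ship_id=23: ✓ → 342
ship_id=24: ✓ → 433
ship_id=25: ✓ → 641
ship_id=26: ✗
ship_id=27: ✗
ship_id=28: ✗
ship_id=29: ✓ → 578
ship_id=30: ✗
ship_id=31: ✓ → 151
ship_id=32: ✓ → 872
ship_id=33: ✓ → 18
days_sum2 = 763 + 342 + 433 + 641 + 578 + 151 + 872 + 18 = 3798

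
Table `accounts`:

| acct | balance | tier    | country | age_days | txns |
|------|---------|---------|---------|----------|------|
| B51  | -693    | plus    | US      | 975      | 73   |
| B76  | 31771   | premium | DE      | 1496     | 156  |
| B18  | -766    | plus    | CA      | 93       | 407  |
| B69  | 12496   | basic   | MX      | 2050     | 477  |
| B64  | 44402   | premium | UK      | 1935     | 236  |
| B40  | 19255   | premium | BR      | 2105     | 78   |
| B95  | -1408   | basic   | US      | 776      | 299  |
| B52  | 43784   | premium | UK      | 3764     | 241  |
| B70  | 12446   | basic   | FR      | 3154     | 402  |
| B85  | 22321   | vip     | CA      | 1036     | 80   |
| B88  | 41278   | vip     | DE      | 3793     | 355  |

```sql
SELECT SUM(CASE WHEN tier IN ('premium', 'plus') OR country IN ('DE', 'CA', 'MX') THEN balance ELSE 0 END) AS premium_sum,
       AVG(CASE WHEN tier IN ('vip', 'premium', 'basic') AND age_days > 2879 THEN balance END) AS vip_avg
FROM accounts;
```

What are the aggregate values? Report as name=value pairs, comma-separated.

[premium_sum: tier IN ('premium', 'plus') OR country IN ('DE', 'CA', 'MX')]
acct=B51: ✓ → -693
acct=B76: ✓ → 31771
acct=B18: ✓ → -766
acct=B69: ✓ → 12496
acct=B64: ✓ → 44402
acct=B40: ✓ → 19255
acct=B95: ✗
acct=B52: ✓ → 43784
acct=B70: ✗
acct=B85: ✓ → 22321
acct=B88: ✓ → 41278
premium_sum = -693 + 31771 + -766 + 12496 + 44402 + 19255 + 43784 + 22321 + 41278 = 213848
—
[vip_avg: tier IN ('vip', 'premium', 'basic') AND age_days > 2879]
acct=B51: ✗
acct=B76: ✗
acct=B18: ✗
acct=B69: ✗
acct=B64: ✗
acct=B40: ✗
acct=B95: ✗
acct=B52: ✓ → 43784
acct=B70: ✓ → 12446
acct=B85: ✗
acct=B88: ✓ → 41278
vip_avg = (43784 + 12446 + 41278) / 3 = 32502.6666666667

premium_sum=213848, vip_avg=32502.6666666667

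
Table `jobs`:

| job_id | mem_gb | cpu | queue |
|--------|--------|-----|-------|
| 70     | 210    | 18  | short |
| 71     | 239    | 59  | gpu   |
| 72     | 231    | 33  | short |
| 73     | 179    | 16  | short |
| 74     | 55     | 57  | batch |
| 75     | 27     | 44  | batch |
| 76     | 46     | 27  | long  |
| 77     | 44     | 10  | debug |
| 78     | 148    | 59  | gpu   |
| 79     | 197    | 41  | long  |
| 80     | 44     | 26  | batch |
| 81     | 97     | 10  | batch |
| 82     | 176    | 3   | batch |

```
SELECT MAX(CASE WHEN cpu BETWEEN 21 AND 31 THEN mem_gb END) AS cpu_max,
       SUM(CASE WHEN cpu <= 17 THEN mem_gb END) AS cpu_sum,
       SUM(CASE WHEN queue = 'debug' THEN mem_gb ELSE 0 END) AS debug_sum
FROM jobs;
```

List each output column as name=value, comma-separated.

cpu_max=46, cpu_sum=496, debug_sum=44

[cpu_max: cpu BETWEEN 21 AND 31]
job_id=70: ✗
job_id=71: ✗
job_id=72: ✗
job_id=73: ✗
job_id=74: ✗
job_id=75: ✗
job_id=76: ✓ → 46
job_id=77: ✗
job_id=78: ✗
job_id=79: ✗
job_id=80: ✓ → 44
job_id=81: ✗
job_id=82: ✗
cpu_max = MAX(46, 44) = 46
—
[cpu_sum: cpu <= 17]
job_id=70: ✗
job_id=71: ✗
job_id=72: ✗
job_id=73: ✓ → 179
job_id=74: ✗
job_id=75: ✗
job_id=76: ✗
job_id=77: ✓ → 44
job_id=78: ✗
job_id=79: ✗
job_id=80: ✗
job_id=81: ✓ → 97
job_id=82: ✓ → 176
cpu_sum = 179 + 44 + 97 + 176 = 496
—
[debug_sum: queue = 'debug']
job_id=70: ✗
job_id=71: ✗
job_id=72: ✗
job_id=73: ✗
job_id=74: ✗
job_id=75: ✗
job_id=76: ✗
job_id=77: ✓ → 44
job_id=78: ✗
job_id=79: ✗
job_id=80: ✗
job_id=81: ✗
job_id=82: ✗
debug_sum = 44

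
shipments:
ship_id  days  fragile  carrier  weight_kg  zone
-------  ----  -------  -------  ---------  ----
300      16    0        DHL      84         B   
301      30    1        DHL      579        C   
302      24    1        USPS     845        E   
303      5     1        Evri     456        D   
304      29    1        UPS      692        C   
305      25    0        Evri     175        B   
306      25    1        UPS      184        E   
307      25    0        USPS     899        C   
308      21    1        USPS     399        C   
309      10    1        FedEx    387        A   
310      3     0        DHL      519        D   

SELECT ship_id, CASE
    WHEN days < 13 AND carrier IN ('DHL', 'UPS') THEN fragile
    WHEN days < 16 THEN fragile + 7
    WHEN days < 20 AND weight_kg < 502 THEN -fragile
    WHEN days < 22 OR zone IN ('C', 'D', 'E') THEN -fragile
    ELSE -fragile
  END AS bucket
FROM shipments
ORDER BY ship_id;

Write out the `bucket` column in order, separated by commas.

ship_id=300: days < 20 AND weight_kg < 502 → 0
ship_id=301: days < 22 OR zone IN ('C', 'D', 'E') → -1
ship_id=302: days < 22 OR zone IN ('C', 'D', 'E') → -1
ship_id=303: days < 16 → 8
ship_id=304: days < 22 OR zone IN ('C', 'D', 'E') → -1
ship_id=305: ELSE → 0
ship_id=306: days < 22 OR zone IN ('C', 'D', 'E') → -1
ship_id=307: days < 22 OR zone IN ('C', 'D', 'E') → 0
ship_id=308: days < 22 OR zone IN ('C', 'D', 'E') → -1
ship_id=309: days < 16 → 8
ship_id=310: days < 13 AND carrier IN ('DHL', 'UPS') → 0

0, -1, -1, 8, -1, 0, -1, 0, -1, 8, 0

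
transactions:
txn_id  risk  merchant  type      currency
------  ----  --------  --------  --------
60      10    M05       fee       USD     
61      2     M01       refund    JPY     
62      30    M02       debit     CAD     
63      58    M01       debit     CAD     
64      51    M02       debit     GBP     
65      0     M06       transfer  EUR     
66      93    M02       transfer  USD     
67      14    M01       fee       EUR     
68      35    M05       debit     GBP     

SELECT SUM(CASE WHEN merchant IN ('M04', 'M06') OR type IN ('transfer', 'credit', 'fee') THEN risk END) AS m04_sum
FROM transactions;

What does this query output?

117

txn_id=60: ✓ → 10
txn_id=61: ✗
txn_id=62: ✗
txn_id=63: ✗
txn_id=64: ✗
txn_id=65: ✓ → 0
txn_id=66: ✓ → 93
txn_id=67: ✓ → 14
txn_id=68: ✗
m04_sum = 10 + 93 + 14 = 117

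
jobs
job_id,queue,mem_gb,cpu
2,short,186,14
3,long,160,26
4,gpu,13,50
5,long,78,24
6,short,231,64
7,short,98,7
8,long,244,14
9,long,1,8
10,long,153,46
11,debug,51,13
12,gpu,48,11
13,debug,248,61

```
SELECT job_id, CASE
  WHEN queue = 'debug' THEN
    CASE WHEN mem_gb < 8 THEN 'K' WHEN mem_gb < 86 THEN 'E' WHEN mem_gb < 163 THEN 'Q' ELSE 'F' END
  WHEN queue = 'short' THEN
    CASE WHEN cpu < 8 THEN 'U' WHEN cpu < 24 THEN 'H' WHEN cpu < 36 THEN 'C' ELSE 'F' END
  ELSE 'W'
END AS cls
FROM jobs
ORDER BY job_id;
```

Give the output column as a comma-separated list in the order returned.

H, W, W, W, F, U, W, W, W, E, W, F

job_id=2: queue='short' → inner[cpu < 24] → H
job_id=3: queue='long' → outer ELSE → W
job_id=4: queue='gpu' → outer ELSE → W
job_id=5: queue='long' → outer ELSE → W
job_id=6: queue='short' → inner[ELSE] → F
job_id=7: queue='short' → inner[cpu < 8] → U
job_id=8: queue='long' → outer ELSE → W
job_id=9: queue='long' → outer ELSE → W
job_id=10: queue='long' → outer ELSE → W
job_id=11: queue='debug' → inner[mem_gb < 86] → E
job_id=12: queue='gpu' → outer ELSE → W
job_id=13: queue='debug' → inner[ELSE] → F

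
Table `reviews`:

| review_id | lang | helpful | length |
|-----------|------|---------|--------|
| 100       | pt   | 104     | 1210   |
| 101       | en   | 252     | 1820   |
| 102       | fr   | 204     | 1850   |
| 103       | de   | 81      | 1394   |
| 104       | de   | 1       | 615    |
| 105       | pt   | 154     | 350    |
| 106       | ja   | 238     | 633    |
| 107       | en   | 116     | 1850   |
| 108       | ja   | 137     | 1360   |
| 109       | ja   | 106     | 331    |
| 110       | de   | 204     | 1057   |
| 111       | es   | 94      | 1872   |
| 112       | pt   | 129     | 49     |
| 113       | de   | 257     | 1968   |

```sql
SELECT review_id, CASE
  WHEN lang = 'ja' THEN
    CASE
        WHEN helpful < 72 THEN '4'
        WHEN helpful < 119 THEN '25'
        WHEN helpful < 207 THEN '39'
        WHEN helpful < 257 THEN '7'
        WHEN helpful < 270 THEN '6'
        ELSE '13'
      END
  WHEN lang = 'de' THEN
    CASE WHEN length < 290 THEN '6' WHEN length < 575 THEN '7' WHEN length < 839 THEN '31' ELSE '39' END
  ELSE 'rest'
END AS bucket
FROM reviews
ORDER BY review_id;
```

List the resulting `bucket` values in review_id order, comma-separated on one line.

rest, rest, rest, 39, 31, rest, 7, rest, 39, 25, 39, rest, rest, 39

review_id=100: lang='pt' → outer ELSE → rest
review_id=101: lang='en' → outer ELSE → rest
review_id=102: lang='fr' → outer ELSE → rest
review_id=103: lang='de' → inner[ELSE] → 39
review_id=104: lang='de' → inner[length < 839] → 31
review_id=105: lang='pt' → outer ELSE → rest
review_id=106: lang='ja' → inner[helpful < 257] → 7
review_id=107: lang='en' → outer ELSE → rest
review_id=108: lang='ja' → inner[helpful < 207] → 39
review_id=109: lang='ja' → inner[helpful < 119] → 25
review_id=110: lang='de' → inner[ELSE] → 39
review_id=111: lang='es' → outer ELSE → rest
review_id=112: lang='pt' → outer ELSE → rest
review_id=113: lang='de' → inner[ELSE] → 39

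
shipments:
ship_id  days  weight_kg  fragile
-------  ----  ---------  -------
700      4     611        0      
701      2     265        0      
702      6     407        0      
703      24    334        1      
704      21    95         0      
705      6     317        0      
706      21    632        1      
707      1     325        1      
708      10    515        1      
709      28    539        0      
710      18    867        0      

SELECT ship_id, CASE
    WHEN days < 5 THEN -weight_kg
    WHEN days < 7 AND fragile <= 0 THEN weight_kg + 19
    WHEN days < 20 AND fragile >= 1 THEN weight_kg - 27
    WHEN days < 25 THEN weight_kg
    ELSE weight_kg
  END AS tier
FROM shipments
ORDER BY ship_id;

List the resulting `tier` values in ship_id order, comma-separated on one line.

ship_id=700: days < 5 → -611
ship_id=701: days < 5 → -265
ship_id=702: days < 7 AND fragile <= 0 → 426
ship_id=703: days < 25 → 334
ship_id=704: days < 25 → 95
ship_id=705: days < 7 AND fragile <= 0 → 336
ship_id=706: days < 25 → 632
ship_id=707: days < 5 → -325
ship_id=708: days < 20 AND fragile >= 1 → 488
ship_id=709: ELSE → 539
ship_id=710: days < 25 → 867

-611, -265, 426, 334, 95, 336, 632, -325, 488, 539, 867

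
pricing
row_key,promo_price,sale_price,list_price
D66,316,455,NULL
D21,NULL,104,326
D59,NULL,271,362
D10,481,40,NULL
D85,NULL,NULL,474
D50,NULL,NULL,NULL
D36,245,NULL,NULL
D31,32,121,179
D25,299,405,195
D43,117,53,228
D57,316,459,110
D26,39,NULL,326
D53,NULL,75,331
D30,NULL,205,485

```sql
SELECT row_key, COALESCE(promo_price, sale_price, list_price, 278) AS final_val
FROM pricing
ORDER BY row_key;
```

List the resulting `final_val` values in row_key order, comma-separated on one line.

481, 104, 299, 39, 205, 32, 245, 117, 278, 75, 316, 271, 316, 474

row_key=D10: promo_price=481 → 481
row_key=D21: promo_price=NULL, sale_price=104 → 104
row_key=D25: promo_price=299 → 299
row_key=D26: promo_price=39 → 39
row_key=D30: promo_price=NULL, sale_price=205 → 205
row_key=D31: promo_price=32 → 32
row_key=D36: promo_price=245 → 245
row_key=D43: promo_price=117 → 117
row_key=D50: promo_price=NULL, sale_price=NULL, list_price=NULL, → literal 278 → 278
row_key=D53: promo_price=NULL, sale_price=75 → 75
row_key=D57: promo_price=316 → 316
row_key=D59: promo_price=NULL, sale_price=271 → 271
row_key=D66: promo_price=316 → 316
row_key=D85: promo_price=NULL, sale_price=NULL, list_price=474 → 474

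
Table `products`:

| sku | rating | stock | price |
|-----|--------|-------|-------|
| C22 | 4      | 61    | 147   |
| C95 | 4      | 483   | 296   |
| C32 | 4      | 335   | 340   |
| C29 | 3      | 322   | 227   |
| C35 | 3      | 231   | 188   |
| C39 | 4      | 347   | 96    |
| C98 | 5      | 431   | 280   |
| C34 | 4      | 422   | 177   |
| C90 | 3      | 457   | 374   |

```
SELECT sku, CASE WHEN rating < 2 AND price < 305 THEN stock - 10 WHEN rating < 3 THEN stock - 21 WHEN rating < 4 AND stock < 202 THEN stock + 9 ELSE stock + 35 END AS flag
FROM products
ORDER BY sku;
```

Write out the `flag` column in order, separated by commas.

96, 357, 370, 457, 266, 382, 492, 518, 466

sku=C22: ELSE → 96
sku=C29: ELSE → 357
sku=C32: ELSE → 370
sku=C34: ELSE → 457
sku=C35: ELSE → 266
sku=C39: ELSE → 382
sku=C90: ELSE → 492
sku=C95: ELSE → 518
sku=C98: ELSE → 466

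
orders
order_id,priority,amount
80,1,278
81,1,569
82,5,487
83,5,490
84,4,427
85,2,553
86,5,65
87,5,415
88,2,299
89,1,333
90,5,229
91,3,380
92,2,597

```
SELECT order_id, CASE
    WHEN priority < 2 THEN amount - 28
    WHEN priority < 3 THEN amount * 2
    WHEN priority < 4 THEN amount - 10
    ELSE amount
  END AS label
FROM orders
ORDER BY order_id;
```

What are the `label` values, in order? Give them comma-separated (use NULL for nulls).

250, 541, 487, 490, 427, 1106, 65, 415, 598, 305, 229, 370, 1194

order_id=80: priority < 2 → 250
order_id=81: priority < 2 → 541
order_id=82: ELSE → 487
order_id=83: ELSE → 490
order_id=84: ELSE → 427
order_id=85: priority < 3 → 1106
order_id=86: ELSE → 65
order_id=87: ELSE → 415
order_id=88: priority < 3 → 598
order_id=89: priority < 2 → 305
order_id=90: ELSE → 229
order_id=91: priority < 4 → 370
order_id=92: priority < 3 → 1194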